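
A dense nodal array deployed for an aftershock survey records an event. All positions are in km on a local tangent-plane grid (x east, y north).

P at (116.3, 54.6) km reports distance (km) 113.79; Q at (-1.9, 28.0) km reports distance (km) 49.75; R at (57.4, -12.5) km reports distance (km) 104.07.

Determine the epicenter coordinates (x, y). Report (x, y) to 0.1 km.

4.8 km east, 77.3 km north

Circle about each station: (x − 116.3)² + (y − 54.6)² = 113.79²; (x + 1.9)² + (y − 28.0)² = 49.75²; (x − 57.4)² + (y + 12.5)² = 104.07².
Subtracting the P equation from the Q and R equations removes the quadratic terms:
-236.4 x − 53.2 y = -5246.14
-117.8 x − 134.2 y = -10938.24
Solving the 2×2 system: x ≈ 4.8, y ≈ 77.3 km.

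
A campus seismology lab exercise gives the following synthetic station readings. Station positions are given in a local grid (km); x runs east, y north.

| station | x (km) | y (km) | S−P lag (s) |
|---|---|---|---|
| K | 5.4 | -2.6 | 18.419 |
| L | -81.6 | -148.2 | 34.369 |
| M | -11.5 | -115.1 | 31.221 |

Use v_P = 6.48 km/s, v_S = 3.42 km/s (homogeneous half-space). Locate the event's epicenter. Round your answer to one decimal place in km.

Distance from S−P lag: d = Δt · v_P v_S / (v_P − v_S) = Δt · (6.48·3.42)/(6.48−3.42) ≈ 7.2424·Δt.
So d_K = 133.40, d_L = 248.91, d_M = 226.11 km.
Circle about each station: (x − 5.4)² + (y + 2.6)² = 133.40²; (x + 81.6)² + (y + 148.2)² = 248.91²; (x + 11.5)² + (y + 115.1)² = 226.11².
Subtracting the K equation from the L and M equations removes the quadratic terms:
-174.0 x − 291.2 y = -15574.75
-33.8 x − 225.0 y = -19985.83
Solving the 2×2 system: x ≈ -79.0, y ≈ 100.7 km.

x ≈ -79.0 km, y ≈ 100.7 km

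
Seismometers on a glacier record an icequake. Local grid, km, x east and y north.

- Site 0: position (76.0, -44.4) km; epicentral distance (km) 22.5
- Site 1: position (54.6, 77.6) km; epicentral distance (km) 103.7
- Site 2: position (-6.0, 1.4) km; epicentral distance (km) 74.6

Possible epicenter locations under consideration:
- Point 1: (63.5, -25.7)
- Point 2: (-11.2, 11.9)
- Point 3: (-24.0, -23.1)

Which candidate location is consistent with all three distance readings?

Point 1

For each candidate, compare |candidate − station| to the reported distance:
Point 1: residuals Site 0 0.0, Site 1 0.0, Site 2 0.0 → max 0.0 km
Point 2: residuals Site 0 81.3, Site 1 10.7, Site 2 62.9 → max 81.3 km
Point 3: residuals Site 0 79.7, Site 1 24.0, Site 2 44.2 → max 79.7 km
Only Point 1 has all residuals ≈ 0.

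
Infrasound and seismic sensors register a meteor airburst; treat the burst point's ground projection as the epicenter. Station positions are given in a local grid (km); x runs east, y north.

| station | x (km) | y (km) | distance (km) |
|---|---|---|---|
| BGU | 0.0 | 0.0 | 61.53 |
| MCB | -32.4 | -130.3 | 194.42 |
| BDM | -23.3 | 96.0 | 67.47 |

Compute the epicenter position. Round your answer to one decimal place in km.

Circle about each station: x² + y² = 61.53²; (x + 32.4)² + (y + 130.3)² = 194.42²; (x + 23.3)² + (y − 96.0)² = 67.47².
Subtracting pairs of circle equations eliminates x²+y² and gives linear equations (the radical axes):
-64.8 x − 260.6 y = -15985.35
-46.6 x + 192.0 y = 8992.63
Solving the 2×2 system: x ≈ 29.5, y ≈ 54.0 km.
Check against BGU (with the unrounded x, y): √(x²+y²) = 61.54 ≈ 61.53 km. ✓

29.5 km east, 54.0 km north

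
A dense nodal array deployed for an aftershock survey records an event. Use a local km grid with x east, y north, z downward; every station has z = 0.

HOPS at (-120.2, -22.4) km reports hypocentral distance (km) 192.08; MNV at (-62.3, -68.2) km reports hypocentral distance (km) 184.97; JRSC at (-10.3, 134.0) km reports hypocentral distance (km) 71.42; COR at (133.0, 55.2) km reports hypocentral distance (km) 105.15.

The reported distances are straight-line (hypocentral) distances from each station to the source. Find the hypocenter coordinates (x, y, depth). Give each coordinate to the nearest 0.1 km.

(36.0, 86.3, 26.1)

Each station gives a sphere (x−x_i)² + (y−y_i)² + z² = d_i² (stations at z=0).
Subtracting the HOPS sphere from MNV and JRSC: z² cancels, leaving linear equations in x and y:
115.8 x − 91.6 y = -3736.44
219.8 x + 312.8 y = 34906.20
Solving: x ≈ 35.997, y ≈ 86.298 km (keep extra digits for the depth step; rounded: 36.0, 86.3).
Then from the HOPS sphere: z² = 192.08² − (x + 120.2)² − (y + 22.4)² with x = 35.997, y = 86.298, so z ≈ 26.115 ≈ 26.1 km.
Check against COR (with the unrounded solution): distance 105.16 ≈ 105.15 km. ✓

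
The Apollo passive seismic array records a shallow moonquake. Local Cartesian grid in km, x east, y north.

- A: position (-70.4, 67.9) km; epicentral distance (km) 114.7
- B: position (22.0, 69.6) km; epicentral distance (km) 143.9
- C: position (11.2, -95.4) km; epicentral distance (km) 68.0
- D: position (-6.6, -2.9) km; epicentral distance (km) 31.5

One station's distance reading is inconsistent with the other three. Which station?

Solve using three stations at a time. Using A, C, D (subtract circle equations pairwise → linear system) gives (x, y) ≈ (-15.9, -33.0).
Distances from that point to each station vs reported:
  A: calculated 114.7 vs reported 114.7 → residual 0.0 km
  B: calculated 109.4 vs reported 143.9 → residual 34.5 km
  C: calculated 68.0 vs reported 68.0 → residual 0.0 km
  D: calculated 31.5 vs reported 31.5 → residual 0.0 km
A, C, D are mutually consistent (residuals ≈ 0); B is off by 34.5 km.

B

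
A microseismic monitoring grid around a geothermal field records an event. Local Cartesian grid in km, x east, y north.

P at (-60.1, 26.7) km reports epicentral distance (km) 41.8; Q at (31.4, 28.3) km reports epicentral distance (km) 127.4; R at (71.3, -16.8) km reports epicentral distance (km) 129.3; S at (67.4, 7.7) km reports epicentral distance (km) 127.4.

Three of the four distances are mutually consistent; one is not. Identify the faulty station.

Q

Solve using three stations at a time. Using P, R, S (subtract circle equations pairwise → linear system) gives (x, y) ≈ (-57.9, -14.9).
Distances from that point to each station vs reported:
  P: calculated 41.6 vs reported 41.8 → residual 0.2 km
  Q: calculated 99.2 vs reported 127.4 → residual 28.2 km
  R: calculated 129.2 vs reported 129.3 → residual 0.1 km
  S: calculated 127.3 vs reported 127.4 → residual 0.1 km
P, R, S are mutually consistent (residuals ≈ 0); Q is off by 28.2 km.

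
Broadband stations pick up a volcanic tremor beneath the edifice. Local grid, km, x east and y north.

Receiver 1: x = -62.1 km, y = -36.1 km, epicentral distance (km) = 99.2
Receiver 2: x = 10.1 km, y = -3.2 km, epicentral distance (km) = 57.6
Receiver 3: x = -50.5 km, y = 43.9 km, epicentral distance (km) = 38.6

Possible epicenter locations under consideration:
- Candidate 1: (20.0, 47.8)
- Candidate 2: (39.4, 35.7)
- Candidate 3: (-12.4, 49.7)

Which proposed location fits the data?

Candidate 3

For each candidate, compare |candidate − station| to the reported distance:
Candidate 1: residuals Receiver 1 18.2, Receiver 2 5.6, Receiver 3 32.0 → max 32.0 km
Candidate 2: residuals Receiver 1 25.1, Receiver 2 8.9, Receiver 3 51.7 → max 51.7 km
Candidate 3: residuals Receiver 1 0.0, Receiver 2 0.1, Receiver 3 0.1 → max 0.1 km
Only Candidate 3 has all residuals ≈ 0.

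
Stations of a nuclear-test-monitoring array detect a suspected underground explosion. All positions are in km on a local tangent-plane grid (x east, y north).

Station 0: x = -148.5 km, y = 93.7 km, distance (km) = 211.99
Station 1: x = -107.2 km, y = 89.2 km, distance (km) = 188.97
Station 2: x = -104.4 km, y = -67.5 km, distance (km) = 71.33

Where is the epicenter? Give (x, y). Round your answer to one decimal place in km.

Circle about each station: (x + 148.5)² + (y − 93.7)² = 211.99²; (x + 107.2)² + (y − 89.2)² = 188.97²; (x + 104.4)² + (y + 67.5)² = 71.33².
Subtracting pairs of circle equations eliminates x²+y² and gives linear equations (the radical axes):
82.6 x − 9.0 y = -2153.36
88.2 x − 322.4 y = 24475.46
Solving the 2×2 system: x ≈ -35.4, y ≈ -85.6 km.

(-35.4, -85.6)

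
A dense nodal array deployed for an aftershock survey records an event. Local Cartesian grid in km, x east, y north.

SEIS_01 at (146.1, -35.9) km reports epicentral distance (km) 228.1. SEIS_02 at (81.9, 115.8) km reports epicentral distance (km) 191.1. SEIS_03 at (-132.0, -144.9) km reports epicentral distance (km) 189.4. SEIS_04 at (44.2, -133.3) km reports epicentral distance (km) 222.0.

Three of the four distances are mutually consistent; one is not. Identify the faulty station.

SEIS_01

Solve using three stations at a time. Using SEIS_02, SEIS_03, SEIS_04 (subtract circle equations pairwise → linear system) gives (x, y) ≈ (-93.8, 40.6).
Distances from that point to each station vs reported:
  SEIS_01: calculated 251.8 vs reported 228.1 → residual 23.7 km
  SEIS_02: calculated 191.1 vs reported 191.1 → residual 0.0 km
  SEIS_03: calculated 189.4 vs reported 189.4 → residual 0.0 km
  SEIS_04: calculated 222.0 vs reported 222.0 → residual 0.0 km
SEIS_02, SEIS_03, SEIS_04 are mutually consistent (residuals ≈ 0); SEIS_01 is off by 23.7 km.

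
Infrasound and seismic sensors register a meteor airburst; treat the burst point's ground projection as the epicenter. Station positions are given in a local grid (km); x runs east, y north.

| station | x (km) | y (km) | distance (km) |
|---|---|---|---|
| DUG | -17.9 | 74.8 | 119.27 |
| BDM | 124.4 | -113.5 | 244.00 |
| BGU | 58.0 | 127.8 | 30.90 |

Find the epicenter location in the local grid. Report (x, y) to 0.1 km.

Circle about each station: (x + 17.9)² + (y − 74.8)² = 119.27²; (x − 124.4)² + (y + 113.5)² = 244.00²; (x − 58.0)² + (y − 127.8)² = 30.90².
Subtracting pairs of circle equations eliminates x²+y² and gives linear equations (the radical axes):
284.6 x − 376.6 y = -22868.51
151.8 x + 106.0 y = 27051.91
Solving the 2×2 system: x ≈ 88.9, y ≈ 127.9 km.
Check against DUG (with the unrounded x, y): √((x + 17.9)²+(y − 74.8)²) = 119.27 ≈ 119.27 km. ✓

x ≈ 88.9 km, y ≈ 127.9 km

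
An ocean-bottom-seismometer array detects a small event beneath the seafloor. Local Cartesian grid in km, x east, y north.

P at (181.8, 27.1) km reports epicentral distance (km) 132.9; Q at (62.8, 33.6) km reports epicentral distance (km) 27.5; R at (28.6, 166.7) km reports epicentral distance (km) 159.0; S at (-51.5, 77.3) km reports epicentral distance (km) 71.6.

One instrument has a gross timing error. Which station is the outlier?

Solve using three stations at a time. Using P, Q, R (subtract circle equations pairwise → linear system) gives (x, y) ≈ (50.1, 9.2).
Distances from that point to each station vs reported:
  P: calculated 132.9 vs reported 132.9 → residual 0.0 km
  Q: calculated 27.5 vs reported 27.5 → residual 0.0 km
  R: calculated 159.0 vs reported 159.0 → residual 0.0 km
  S: calculated 122.3 vs reported 71.6 → residual 50.7 km
P, Q, R are mutually consistent (residuals ≈ 0); S is off by 50.7 km.

S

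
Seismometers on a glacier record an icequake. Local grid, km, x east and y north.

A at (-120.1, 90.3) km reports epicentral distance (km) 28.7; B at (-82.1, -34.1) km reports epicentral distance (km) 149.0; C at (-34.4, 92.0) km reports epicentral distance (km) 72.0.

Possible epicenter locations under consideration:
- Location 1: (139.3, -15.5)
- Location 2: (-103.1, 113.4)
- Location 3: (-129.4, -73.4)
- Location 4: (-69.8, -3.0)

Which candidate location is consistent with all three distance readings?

Location 2

For each candidate, compare |candidate − station| to the reported distance:
Location 1: residuals A 251.4, B 73.2, C 132.3 → max 251.4 km
Location 2: residuals A 0.0, B 0.0, C 0.0 → max 0.0 km
Location 3: residuals A 135.3, B 87.5, C 118.7 → max 135.3 km
Location 4: residuals A 77.3, B 115.6, C 29.4 → max 115.6 km
Only Location 2 has all residuals ≈ 0.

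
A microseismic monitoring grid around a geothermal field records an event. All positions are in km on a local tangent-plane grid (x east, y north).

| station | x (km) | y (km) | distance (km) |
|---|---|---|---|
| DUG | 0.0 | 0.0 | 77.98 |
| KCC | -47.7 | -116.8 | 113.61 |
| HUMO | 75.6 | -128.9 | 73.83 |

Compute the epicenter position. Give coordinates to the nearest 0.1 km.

Circle about each station: x² + y² = 77.98²; (x + 47.7)² + (y + 116.8)² = 113.61²; (x − 75.6)² + (y + 128.9)² = 73.83².
Subtracting pairs of circle equations eliminates x²+y² and gives linear equations (the radical axes):
-95.4 x − 233.6 y = 9091.18
151.2 x − 257.8 y = 22960.58
Solving the 2×2 system: x ≈ 50.4, y ≈ -59.5 km.

x ≈ 50.4 km, y ≈ -59.5 km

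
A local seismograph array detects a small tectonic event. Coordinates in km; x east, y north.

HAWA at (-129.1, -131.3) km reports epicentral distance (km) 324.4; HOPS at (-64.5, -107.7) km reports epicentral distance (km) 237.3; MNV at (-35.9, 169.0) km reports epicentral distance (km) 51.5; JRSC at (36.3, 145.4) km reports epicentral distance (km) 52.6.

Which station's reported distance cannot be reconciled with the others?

Solve using three stations at a time. Using HOPS, MNV, JRSC (subtract circle equations pairwise → linear system) gives (x, y) ≈ (-11.6, 123.6).
Distances from that point to each station vs reported:
  HAWA: calculated 280.7 vs reported 324.4 → residual 43.7 km
  HOPS: calculated 237.3 vs reported 237.3 → residual 0.0 km
  MNV: calculated 51.5 vs reported 51.5 → residual 0.0 km
  JRSC: calculated 52.6 vs reported 52.6 → residual 0.0 km
HOPS, MNV, JRSC are mutually consistent (residuals ≈ 0); HAWA is off by 43.7 km.

HAWA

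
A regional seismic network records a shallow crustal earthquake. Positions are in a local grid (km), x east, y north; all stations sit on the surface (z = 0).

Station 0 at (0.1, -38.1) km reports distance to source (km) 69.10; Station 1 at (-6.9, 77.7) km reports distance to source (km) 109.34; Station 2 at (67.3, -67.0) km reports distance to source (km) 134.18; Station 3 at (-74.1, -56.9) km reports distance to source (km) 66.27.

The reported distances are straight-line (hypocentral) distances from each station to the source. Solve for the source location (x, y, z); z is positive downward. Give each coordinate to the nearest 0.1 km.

(-48.1, -13.9, 43.2)

Each station gives a sphere (x−x_i)² + (y−y_i)² + z² = d_i² (stations at z=0).
Subtracting the Station 0 sphere from Station 1 and Station 2: z² cancels, leaving linear equations in x and y:
-14.0 x + 231.6 y = -2547.15
134.4 x − 57.8 y = -5662.79
Solving: x ≈ -48.115, y ≈ -13.907 km (keep extra digits for the depth step; rounded: -48.1, -13.9).
Then from the Station 0 sphere: z² = 69.10² − (x − 0.1)² − (y + 38.1)² with x = -48.115, y = -13.907, so z ≈ 43.184 ≈ 43.2 km.
Check against Station 3 (with the unrounded solution): distance 66.25 ≈ 66.27 km. ✓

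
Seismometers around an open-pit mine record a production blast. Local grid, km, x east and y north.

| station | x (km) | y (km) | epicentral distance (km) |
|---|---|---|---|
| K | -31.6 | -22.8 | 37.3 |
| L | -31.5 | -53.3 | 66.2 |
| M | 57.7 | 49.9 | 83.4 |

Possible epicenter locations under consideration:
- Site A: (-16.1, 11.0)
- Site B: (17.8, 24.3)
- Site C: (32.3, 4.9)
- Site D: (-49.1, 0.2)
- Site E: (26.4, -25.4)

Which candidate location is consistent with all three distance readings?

For each candidate, compare |candidate − station| to the reported distance:
Site A: residuals K 0.1, L 0.1, M 0.0 → max 0.1 km
Site B: residuals K 31.0, L 25.7, M 36.0 → max 36.0 km
Site C: residuals K 32.3, L 20.2, M 31.7 → max 32.3 km
Site D: residuals K 8.4, L 9.9, M 34.4 → max 34.4 km
Site E: residuals K 20.8, L 1.9, M 1.9 → max 20.8 km
Only Site A has all residuals ≈ 0.

Site A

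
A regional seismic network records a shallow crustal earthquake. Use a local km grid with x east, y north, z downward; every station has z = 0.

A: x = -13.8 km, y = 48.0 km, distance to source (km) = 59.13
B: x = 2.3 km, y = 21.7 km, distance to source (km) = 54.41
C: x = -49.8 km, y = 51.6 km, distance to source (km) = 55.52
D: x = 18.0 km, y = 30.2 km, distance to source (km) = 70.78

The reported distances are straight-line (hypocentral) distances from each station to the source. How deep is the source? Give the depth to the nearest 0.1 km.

depth ≈ 24.4 km

Each station gives a sphere (x−x_i)² + (y−y_i)² + z² = d_i² (stations at z=0).
Subtracting the A sphere from B and C: z² cancels, leaving linear equations in x and y:
32.2 x − 52.6 y = -1482.35
-72.0 x + 7.2 y = 3062.05
Solving: x ≈ -42.300, y ≈ 2.287 km (keep extra digits for the depth step; rounded: -42.3, 2.3).
Then from the A sphere: z² = 59.13² − (x + 13.8)² − (y − 48.0)² with x = -42.300, y = 2.287, so z ≈ 24.381 ≈ 24.4 km.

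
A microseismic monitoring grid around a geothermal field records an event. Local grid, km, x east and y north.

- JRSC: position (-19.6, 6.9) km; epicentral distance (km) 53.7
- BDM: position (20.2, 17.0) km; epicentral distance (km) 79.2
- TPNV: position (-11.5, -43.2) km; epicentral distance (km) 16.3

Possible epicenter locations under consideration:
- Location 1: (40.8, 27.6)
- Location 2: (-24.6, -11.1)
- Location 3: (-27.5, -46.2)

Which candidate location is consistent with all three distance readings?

For each candidate, compare |candidate − station| to the reported distance:
Location 1: residuals JRSC 10.1, BDM 56.0, TPNV 71.7 → max 71.7 km
Location 2: residuals JRSC 35.0, BDM 26.3, TPNV 18.4 → max 35.0 km
Location 3: residuals JRSC 0.0, BDM 0.0, TPNV 0.0 → max 0.0 km
Only Location 3 has all residuals ≈ 0.

Location 3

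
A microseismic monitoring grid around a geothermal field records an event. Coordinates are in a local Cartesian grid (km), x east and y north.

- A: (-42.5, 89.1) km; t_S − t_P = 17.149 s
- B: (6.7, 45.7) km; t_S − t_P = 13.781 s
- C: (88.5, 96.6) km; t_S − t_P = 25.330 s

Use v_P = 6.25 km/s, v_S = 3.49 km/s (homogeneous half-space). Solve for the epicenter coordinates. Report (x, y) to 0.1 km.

Distance from S−P lag: d = Δt · v_P v_S / (v_P − v_S) = Δt · (6.25·3.49)/(6.25−3.49) ≈ 7.9031·Δt.
So d_A = 135.53, d_B = 108.91, d_C = 200.19 km.
Circle about each station: (x + 42.5)² + (y − 89.1)² = 135.53²; (x − 6.7)² + (y − 45.7)² = 108.91²; (x − 88.5)² + (y − 96.6)² = 200.19².
Subtracting the A equation from the B and C equations removes the quadratic terms:
98.4 x − 86.8 y = -1104.69
262.0 x + 15.0 y = -14288.91
Solving the 2×2 system: x ≈ -51.9, y ≈ -46.1 km.

-51.9 km east, -46.1 km north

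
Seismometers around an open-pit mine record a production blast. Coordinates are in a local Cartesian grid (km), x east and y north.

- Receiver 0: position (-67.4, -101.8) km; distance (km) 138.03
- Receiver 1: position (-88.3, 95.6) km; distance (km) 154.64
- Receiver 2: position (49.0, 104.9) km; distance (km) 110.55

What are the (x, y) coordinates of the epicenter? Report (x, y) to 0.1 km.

Circle about each station: (x + 67.4)² + (y + 101.8)² = 138.03²; (x + 88.3)² + (y − 95.6)² = 154.64²; (x − 49.0)² + (y − 104.9)² = 110.55².
Subtracting the Receiver 0 equation from the Receiver 1 and Receiver 2 equations removes the quadratic terms:
-41.8 x + 394.8 y = -2831.00
232.8 x + 413.4 y = 5329.99
Solving the 2×2 system: x ≈ 30.0, y ≈ -4.0 km.
Check against Receiver 0 (with the unrounded x, y): √((x + 67.4)²+(y + 101.8)²) = 138.02 ≈ 138.03 km. ✓

x ≈ 30.0 km, y ≈ -4.0 km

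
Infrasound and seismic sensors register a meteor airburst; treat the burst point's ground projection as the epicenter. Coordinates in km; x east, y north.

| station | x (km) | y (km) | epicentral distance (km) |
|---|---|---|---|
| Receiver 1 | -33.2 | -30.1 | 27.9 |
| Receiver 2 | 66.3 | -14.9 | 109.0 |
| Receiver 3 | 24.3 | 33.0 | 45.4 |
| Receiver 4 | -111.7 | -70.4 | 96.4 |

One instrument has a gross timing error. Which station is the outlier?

Receiver 3

Solve using three stations at a time. Using Receiver 1, Receiver 2, Receiver 4 (subtract circle equations pairwise → linear system) gives (x, y) ≈ (-42.1, -3.7).
Distances from that point to each station vs reported:
  Receiver 1: calculated 27.9 vs reported 27.9 → residual 0.0 km
  Receiver 2: calculated 109.0 vs reported 109.0 → residual 0.0 km
  Receiver 3: calculated 75.9 vs reported 45.4 → residual 30.5 km
  Receiver 4: calculated 96.4 vs reported 96.4 → residual 0.0 km
Receiver 1, Receiver 2, Receiver 4 are mutually consistent (residuals ≈ 0); Receiver 3 is off by 30.5 km.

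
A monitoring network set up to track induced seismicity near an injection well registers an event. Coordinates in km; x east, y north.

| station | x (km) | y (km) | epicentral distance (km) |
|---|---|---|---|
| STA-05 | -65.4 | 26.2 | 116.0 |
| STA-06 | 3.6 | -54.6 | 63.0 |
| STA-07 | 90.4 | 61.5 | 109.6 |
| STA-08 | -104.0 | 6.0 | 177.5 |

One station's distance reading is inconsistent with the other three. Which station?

STA-05

Solve using three stations at a time. Using STA-06, STA-07, STA-08 (subtract circle equations pairwise → linear system) gives (x, y) ≈ (65.9, -45.3).
Distances from that point to each station vs reported:
  STA-05: calculated 149.5 vs reported 116.0 → residual 33.5 km
  STA-06: calculated 63.0 vs reported 63.0 → residual 0.0 km
  STA-07: calculated 109.6 vs reported 109.6 → residual 0.0 km
  STA-08: calculated 177.5 vs reported 177.5 → residual 0.0 km
STA-06, STA-07, STA-08 are mutually consistent (residuals ≈ 0); STA-05 is off by 33.5 km.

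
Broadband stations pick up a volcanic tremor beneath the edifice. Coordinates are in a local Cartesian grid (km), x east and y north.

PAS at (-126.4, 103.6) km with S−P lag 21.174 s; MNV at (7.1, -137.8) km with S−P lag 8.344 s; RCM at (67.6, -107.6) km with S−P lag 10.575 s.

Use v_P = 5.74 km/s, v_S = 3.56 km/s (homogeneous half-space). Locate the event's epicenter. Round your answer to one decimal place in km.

Distance from S−P lag: d = Δt · v_P v_S / (v_P − v_S) = Δt · (5.74·3.56)/(5.74−3.56) ≈ 9.3736·Δt.
So d_PAS = 198.48, d_MNV = 78.21, d_RCM = 99.13 km.
Circle about each station: (x + 126.4)² + (y − 103.6)² = 198.48²; (x − 7.1)² + (y + 137.8)² = 78.21²; (x − 67.6)² + (y + 107.6)² = 99.13².
Subtracting pairs of circle equations eliminates x²+y² and gives linear equations (the radical axes):
267.0 x − 482.8 y = 25606.84
388.0 x − 422.4 y = 19005.15
Solving the 2×2 system: x ≈ -22.0, y ≈ -65.2 km.

x ≈ -22.0 km, y ≈ -65.2 km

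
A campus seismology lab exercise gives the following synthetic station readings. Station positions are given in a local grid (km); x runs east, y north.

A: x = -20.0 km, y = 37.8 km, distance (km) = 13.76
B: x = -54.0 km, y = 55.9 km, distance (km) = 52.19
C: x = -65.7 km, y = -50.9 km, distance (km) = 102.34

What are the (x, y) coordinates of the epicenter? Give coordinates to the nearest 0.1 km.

-7.1 km east, 33.0 km north

Circle about each station: (x + 20.0)² + (y − 37.8)² = 13.76²; (x + 54.0)² + (y − 55.9)² = 52.19²; (x + 65.7)² + (y + 50.9)² = 102.34².
Subtracting pairs of circle equations eliminates x²+y² and gives linear equations (the radical axes):
-68.0 x + 36.2 y = 1677.51
-91.4 x − 177.4 y = -5205.68
Solving the 2×2 system: x ≈ -7.1, y ≈ 33.0 km.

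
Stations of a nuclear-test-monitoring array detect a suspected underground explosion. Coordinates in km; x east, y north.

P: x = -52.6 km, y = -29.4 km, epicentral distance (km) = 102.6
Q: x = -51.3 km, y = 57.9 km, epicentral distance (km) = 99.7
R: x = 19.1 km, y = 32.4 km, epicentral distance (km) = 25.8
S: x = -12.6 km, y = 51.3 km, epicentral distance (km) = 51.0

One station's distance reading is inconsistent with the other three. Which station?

S

Solve using three stations at a time. Using P, Q, R (subtract circle equations pairwise → linear system) gives (x, y) ≈ (39.3, 16.3).
Distances from that point to each station vs reported:
  P: calculated 102.6 vs reported 102.6 → residual 0.0 km
  Q: calculated 99.7 vs reported 99.7 → residual 0.0 km
  R: calculated 25.9 vs reported 25.8 → residual 0.1 km
  S: calculated 62.6 vs reported 51.0 → residual 11.6 km
P, Q, R are mutually consistent (residuals ≈ 0); S is off by 11.6 km.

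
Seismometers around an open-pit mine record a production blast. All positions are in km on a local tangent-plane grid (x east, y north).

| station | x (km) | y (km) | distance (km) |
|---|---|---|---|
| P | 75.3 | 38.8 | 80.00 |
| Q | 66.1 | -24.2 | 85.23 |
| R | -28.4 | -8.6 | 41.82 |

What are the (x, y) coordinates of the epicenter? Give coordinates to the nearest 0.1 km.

(-3.5, 25.0)

Circle about each station: (x − 75.3)² + (y − 38.8)² = 80.00²; (x − 66.1)² + (y + 24.2)² = 85.23²; (x + 28.4)² + (y + 8.6)² = 41.82².
Subtracting the P equation from the Q and R equations removes the quadratic terms:
-18.4 x − 126.0 y = -3084.83
-207.4 x − 94.8 y = -1643.92
Solving the 2×2 system: x ≈ -3.5, y ≈ 25.0 km.
Check against P (with the unrounded x, y): √((x − 75.3)²+(y − 38.8)²) = 80.00 ≈ 80.00 km. ✓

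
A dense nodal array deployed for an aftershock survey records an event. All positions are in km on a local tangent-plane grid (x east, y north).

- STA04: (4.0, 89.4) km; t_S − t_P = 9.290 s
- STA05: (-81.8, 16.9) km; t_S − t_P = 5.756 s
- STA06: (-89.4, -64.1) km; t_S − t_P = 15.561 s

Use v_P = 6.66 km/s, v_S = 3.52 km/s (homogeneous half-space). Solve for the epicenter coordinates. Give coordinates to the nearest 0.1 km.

Distance from S−P lag: d = Δt · v_P v_S / (v_P − v_S) = Δt · (6.66·3.52)/(6.66−3.52) ≈ 7.4660·Δt.
So d_STA04 = 69.36, d_STA05 = 42.97, d_STA06 = 116.18 km.
Circle about each station: (x − 4.0)² + (y − 89.4)² = 69.36²; (x + 81.8)² + (y − 16.9)² = 42.97²; (x + 89.4)² + (y + 64.1)² = 116.18².
Subtracting pairs of circle equations eliminates x²+y² and gives linear equations (the radical axes):
-171.6 x − 145.0 y = 1932.88
-186.8 x − 307.0 y = -4594.17
Solving the 2×2 system: x ≈ -49.2, y ≈ 44.9 km.

(-49.2, 44.9)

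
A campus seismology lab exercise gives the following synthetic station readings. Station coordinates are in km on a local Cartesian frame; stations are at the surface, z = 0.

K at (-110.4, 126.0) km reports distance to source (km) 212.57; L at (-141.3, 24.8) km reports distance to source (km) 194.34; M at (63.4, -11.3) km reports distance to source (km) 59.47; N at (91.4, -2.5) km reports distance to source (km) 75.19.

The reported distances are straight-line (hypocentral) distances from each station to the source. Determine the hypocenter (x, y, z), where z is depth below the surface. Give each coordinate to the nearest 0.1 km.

(41.3, -12.3, 55.2)

Each station gives a sphere (x−x_i)² + (y−y_i)² + z² = d_i² (stations at z=0).
Subtracting the K sphere from L and M: z² cancels, leaving linear equations in x and y:
-61.8 x − 202.4 y = -65.46
347.6 x − 274.6 y = 17732.41
Solving: x ≈ 41.306, y ≈ -12.289 km (keep extra digits for the depth step; rounded: 41.3, -12.3).
Then from the K sphere: z² = 212.57² − (x + 110.4)² − (y − 126.0)² with x = 41.306, y = -12.289, so z ≈ 55.204 ≈ 55.2 km.
Check against N (with the unrounded solution): distance 75.19 ≈ 75.19 km. ✓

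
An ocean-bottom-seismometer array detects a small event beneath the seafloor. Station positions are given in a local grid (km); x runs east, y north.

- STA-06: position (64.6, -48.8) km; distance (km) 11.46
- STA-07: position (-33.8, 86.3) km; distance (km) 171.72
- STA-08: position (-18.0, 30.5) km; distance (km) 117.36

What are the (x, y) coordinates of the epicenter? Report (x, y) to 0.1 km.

Circle about each station: (x − 64.6)² + (y + 48.8)² = 11.46²; (x + 33.8)² + (y − 86.3)² = 171.72²; (x + 18.0)² + (y − 30.5)² = 117.36².
Subtracting the STA-06 equation from the STA-07 and STA-08 equations removes the quadratic terms:
-196.8 x + 270.2 y = -27320.90
-165.2 x + 158.6 y = -18942.39
Solving the 2×2 system: x ≈ 58.5, y ≈ -58.5 km.

x ≈ 58.5 km, y ≈ -58.5 km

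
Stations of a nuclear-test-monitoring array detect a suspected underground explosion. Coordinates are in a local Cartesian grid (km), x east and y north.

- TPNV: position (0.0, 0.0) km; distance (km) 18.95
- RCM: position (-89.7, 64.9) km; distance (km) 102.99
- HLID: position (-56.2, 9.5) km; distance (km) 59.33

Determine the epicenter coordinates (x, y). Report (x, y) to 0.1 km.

2.4 km east, 18.8 km north

Circle about each station: x² + y² = 18.95²; (x + 89.7)² + (y − 64.9)² = 102.99²; (x + 56.2)² + (y − 9.5)² = 59.33².
Subtracting the TPNV equation from the RCM and HLID equations removes the quadratic terms:
-179.4 x + 129.8 y = 2010.26
-112.4 x + 19.0 y = 87.74
Solving the 2×2 system: x ≈ 2.4, y ≈ 18.8 km.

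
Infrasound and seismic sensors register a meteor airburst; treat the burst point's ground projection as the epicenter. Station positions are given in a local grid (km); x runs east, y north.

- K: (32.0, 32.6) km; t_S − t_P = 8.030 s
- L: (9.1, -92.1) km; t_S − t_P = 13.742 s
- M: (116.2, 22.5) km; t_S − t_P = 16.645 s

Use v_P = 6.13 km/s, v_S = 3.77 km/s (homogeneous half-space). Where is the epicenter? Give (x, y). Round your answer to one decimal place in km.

(-46.6, 30.4)

Distance from S−P lag: d = Δt · v_P v_S / (v_P − v_S) = Δt · (6.13·3.77)/(6.13−3.77) ≈ 9.7924·Δt.
So d_K = 78.63, d_L = 134.57, d_M = 162.99 km.
Circle about each station: (x − 32.0)² + (y − 32.6)² = 78.63²; (x − 9.1)² + (y + 92.1)² = 134.57²; (x − 116.2)² + (y − 22.5)² = 162.99².
Subtracting pairs of circle equations eliminates x²+y² and gives linear equations (the radical axes):
-45.8 x − 249.4 y = -5447.95
168.4 x − 20.2 y = -8461.13
Solving the 2×2 system: x ≈ -46.6, y ≈ 30.4 km.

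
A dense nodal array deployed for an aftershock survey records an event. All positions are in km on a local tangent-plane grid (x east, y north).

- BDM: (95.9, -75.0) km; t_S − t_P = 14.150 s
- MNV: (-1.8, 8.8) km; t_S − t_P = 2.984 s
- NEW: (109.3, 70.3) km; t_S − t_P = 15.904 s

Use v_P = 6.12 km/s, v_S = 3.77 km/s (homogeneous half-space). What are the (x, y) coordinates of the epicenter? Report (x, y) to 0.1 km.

Distance from S−P lag: d = Δt · v_P v_S / (v_P − v_S) = Δt · (6.12·3.77)/(6.12−3.77) ≈ 9.8180·Δt.
So d_BDM = 138.93, d_MNV = 29.30, d_NEW = 156.15 km.
Circle about each station: (x − 95.9)² + (y + 75.0)² = 138.93²; (x + 1.8)² + (y − 8.8)² = 29.30²; (x − 109.3)² + (y − 70.3)² = 156.15².
Subtracting the BDM equation from the MNV and NEW equations removes the quadratic terms:
-195.4 x + 167.6 y = 3701.92
26.8 x + 290.6 y = -3014.51
Solving the 2×2 system: x ≈ -25.8, y ≈ -8.0 km.

x ≈ -25.8 km, y ≈ -8.0 km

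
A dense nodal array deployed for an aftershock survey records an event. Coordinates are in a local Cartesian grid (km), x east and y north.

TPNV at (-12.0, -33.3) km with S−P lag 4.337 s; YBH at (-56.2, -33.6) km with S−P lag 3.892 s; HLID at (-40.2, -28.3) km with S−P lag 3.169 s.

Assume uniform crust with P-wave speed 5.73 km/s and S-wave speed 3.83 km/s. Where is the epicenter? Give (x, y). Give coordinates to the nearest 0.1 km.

Distance from S−P lag: d = Δt · v_P v_S / (v_P − v_S) = Δt · (5.73·3.83)/(5.73−3.83) ≈ 11.5505·Δt.
So d_TPNV = 50.09, d_YBH = 44.95, d_HLID = 36.60 km.
Circle about each station: (x + 12.0)² + (y + 33.3)² = 50.09²; (x + 56.2)² + (y + 33.6)² = 44.95²; (x + 40.2)² + (y + 28.3)² = 36.60².
Subtracting pairs of circle equations eliminates x²+y² and gives linear equations (the radical axes):
-88.4 x − 0.6 y = 3523.02
-56.4 x + 10.0 y = 2333.49
Solving the 2×2 system: x ≈ -39.9, y ≈ 8.3 km.
Check against TPNV (with the unrounded x, y): √((x + 12.0)²+(y + 33.3)²) = 50.06 ≈ 50.09 km. ✓

x ≈ -39.9 km, y ≈ 8.3 km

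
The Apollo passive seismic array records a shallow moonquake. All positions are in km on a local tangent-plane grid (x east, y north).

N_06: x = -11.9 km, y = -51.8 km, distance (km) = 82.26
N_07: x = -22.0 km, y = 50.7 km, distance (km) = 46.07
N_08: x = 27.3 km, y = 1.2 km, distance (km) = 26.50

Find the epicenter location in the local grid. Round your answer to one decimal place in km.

Circle about each station: (x + 11.9)² + (y + 51.8)² = 82.26²; (x + 22.0)² + (y − 50.7)² = 46.07²; (x − 27.3)² + (y − 1.2)² = 26.50².
Subtracting the N_06 equation from the N_07 and N_08 equations removes the quadratic terms:
-20.2 x + 205.0 y = 4873.90
78.4 x + 106.0 y = 3986.34
Solving the 2×2 system: x ≈ 16.5, y ≈ 25.4 km.

16.5 km east, 25.4 km north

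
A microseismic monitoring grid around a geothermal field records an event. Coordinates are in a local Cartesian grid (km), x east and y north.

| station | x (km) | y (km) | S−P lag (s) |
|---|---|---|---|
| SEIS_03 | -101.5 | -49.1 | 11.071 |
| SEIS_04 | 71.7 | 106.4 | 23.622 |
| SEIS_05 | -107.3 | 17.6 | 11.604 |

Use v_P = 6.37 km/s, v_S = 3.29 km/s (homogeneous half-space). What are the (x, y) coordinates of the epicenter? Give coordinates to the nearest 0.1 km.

Distance from S−P lag: d = Δt · v_P v_S / (v_P − v_S) = Δt · (6.37·3.29)/(6.37−3.29) ≈ 6.8043·Δt.
So d_SEIS_03 = 75.33, d_SEIS_04 = 160.73, d_SEIS_05 = 78.96 km.
Circle about each station: (x + 101.5)² + (y + 49.1)² = 75.33²; (x − 71.7)² + (y − 106.4)² = 160.73²; (x + 107.3)² + (y − 17.6)² = 78.96².
Subtracting the SEIS_03 equation from the SEIS_04 and SEIS_05 equations removes the quadratic terms:
346.4 x + 311.0 y = -16410.73
-11.6 x + 133.4 y = -1450.08
Solving the 2×2 system: x ≈ -34.9, y ≈ -13.9 km.

x ≈ -34.9 km, y ≈ -13.9 km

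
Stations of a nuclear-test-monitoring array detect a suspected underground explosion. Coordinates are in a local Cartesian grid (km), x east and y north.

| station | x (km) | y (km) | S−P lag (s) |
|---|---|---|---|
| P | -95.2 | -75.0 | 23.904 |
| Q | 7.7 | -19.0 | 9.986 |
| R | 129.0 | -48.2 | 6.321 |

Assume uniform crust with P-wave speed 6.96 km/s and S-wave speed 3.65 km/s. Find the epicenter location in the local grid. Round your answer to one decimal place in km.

Distance from S−P lag: d = Δt · v_P v_S / (v_P − v_S) = Δt · (6.96·3.65)/(6.96−3.65) ≈ 7.6749·Δt.
So d_P = 183.46, d_Q = 76.64, d_R = 48.51 km.
Circle about each station: (x + 95.2)² + (y + 75.0)² = 183.46²; (x − 7.7)² + (y + 19.0)² = 76.64²; (x − 129.0)² + (y + 48.2)² = 48.51².
Subtracting the P equation from the Q and R equations removes the quadratic terms:
205.8 x + 112.0 y = 13516.13
448.4 x + 53.6 y = 35580.55
Solving the 2×2 system: x ≈ 83.2, y ≈ -32.2 km.

(83.2, -32.2)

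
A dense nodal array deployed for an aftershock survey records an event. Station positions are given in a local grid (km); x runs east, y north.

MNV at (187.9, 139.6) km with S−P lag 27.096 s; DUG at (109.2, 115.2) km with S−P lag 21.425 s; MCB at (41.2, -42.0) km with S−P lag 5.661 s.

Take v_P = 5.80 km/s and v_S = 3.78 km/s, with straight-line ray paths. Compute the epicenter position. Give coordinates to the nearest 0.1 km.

Distance from S−P lag: d = Δt · v_P v_S / (v_P − v_S) = Δt · (5.80·3.78)/(5.80−3.78) ≈ 10.8535·Δt.
So d_MNV = 294.09, d_DUG = 232.54, d_MCB = 61.44 km.
Circle about each station: (x − 187.9)² + (y − 139.6)² = 294.09²; (x − 109.2)² + (y − 115.2)² = 232.54²; (x − 41.2)² + (y + 42.0)² = 61.44².
Subtracting the MNV equation from the DUG and MCB equations removes the quadratic terms:
-157.4 x − 48.8 y = 2815.19
-293.4 x − 363.2 y = 31380.92
Solving the 2×2 system: x ≈ 11.9, y ≈ -96.0 km.
Check against MNV (with the unrounded x, y): √((x − 187.9)²+(y − 139.6)²) = 294.09 ≈ 294.09 km. ✓

x ≈ 11.9 km, y ≈ -96.0 km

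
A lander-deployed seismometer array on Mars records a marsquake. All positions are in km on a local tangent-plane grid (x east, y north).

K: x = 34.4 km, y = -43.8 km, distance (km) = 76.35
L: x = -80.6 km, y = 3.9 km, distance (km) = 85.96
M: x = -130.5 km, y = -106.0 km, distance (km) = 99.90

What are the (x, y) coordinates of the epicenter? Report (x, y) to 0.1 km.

x ≈ -37.2 km, y ≈ -70.3 km

Circle about each station: (x − 34.4)² + (y + 43.8)² = 76.35²; (x + 80.6)² + (y − 3.9)² = 85.96²; (x + 130.5)² + (y + 106.0)² = 99.90².
Subtracting pairs of circle equations eliminates x²+y² and gives linear equations (the radical axes):
-230.0 x + 95.4 y = 1849.97
-329.8 x − 124.4 y = 21013.76
Solving the 2×2 system: x ≈ -37.2, y ≈ -70.3 km.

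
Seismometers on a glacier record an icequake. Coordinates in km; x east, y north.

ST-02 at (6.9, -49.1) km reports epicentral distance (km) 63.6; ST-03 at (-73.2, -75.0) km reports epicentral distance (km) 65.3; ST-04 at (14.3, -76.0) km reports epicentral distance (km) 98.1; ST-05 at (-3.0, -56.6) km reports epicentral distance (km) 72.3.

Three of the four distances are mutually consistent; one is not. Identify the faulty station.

Solve using three stations at a time. Using ST-03, ST-04, ST-05 (subtract circle equations pairwise → linear system) gives (x, y) ≈ (-59.3, -10.9).
Distances from that point to each station vs reported:
  ST-02: calculated 76.4 vs reported 63.6 → residual 12.8 km
  ST-03: calculated 65.5 vs reported 65.3 → residual 0.2 km
  ST-04: calculated 98.3 vs reported 98.1 → residual 0.2 km
  ST-05: calculated 72.5 vs reported 72.3 → residual 0.2 km
ST-03, ST-04, ST-05 are mutually consistent (residuals ≈ 0); ST-02 is off by 12.8 km.

ST-02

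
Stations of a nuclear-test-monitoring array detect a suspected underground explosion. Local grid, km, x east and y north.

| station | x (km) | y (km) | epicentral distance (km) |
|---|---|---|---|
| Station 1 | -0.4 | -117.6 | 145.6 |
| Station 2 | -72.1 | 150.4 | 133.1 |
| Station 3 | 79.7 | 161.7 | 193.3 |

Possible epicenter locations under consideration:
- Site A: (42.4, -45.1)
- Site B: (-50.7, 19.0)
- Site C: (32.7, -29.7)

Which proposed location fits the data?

Site B

For each candidate, compare |candidate − station| to the reported distance:
Site A: residuals Station 1 61.4, Station 2 93.5, Station 3 16.8 → max 93.5 km
Site B: residuals Station 1 0.0, Station 2 0.0, Station 3 0.0 → max 0.0 km
Site C: residuals Station 1 51.7, Station 2 75.3, Station 3 3.8 → max 75.3 km
Only Site B has all residuals ≈ 0.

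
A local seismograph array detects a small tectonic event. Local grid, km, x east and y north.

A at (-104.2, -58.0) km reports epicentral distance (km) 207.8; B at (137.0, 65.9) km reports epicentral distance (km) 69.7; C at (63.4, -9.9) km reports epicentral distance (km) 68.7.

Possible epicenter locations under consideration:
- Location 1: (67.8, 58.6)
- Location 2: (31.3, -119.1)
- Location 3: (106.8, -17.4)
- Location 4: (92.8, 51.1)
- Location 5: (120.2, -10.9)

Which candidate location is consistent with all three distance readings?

For each candidate, compare |candidate − station| to the reported distance:
Location 1: residuals A 0.0, B 0.1, C 0.1 → max 0.1 km
Location 2: residuals A 59.2, B 143.4, C 45.1 → max 143.4 km
Location 3: residuals A 7.1, B 18.9, C 24.7 → max 24.7 km
Location 4: residuals A 17.4, B 23.1, C 1.0 → max 23.1 km
Location 5: residuals A 21.5, B 8.9, C 11.9 → max 21.5 km
Only Location 1 has all residuals ≈ 0.

Location 1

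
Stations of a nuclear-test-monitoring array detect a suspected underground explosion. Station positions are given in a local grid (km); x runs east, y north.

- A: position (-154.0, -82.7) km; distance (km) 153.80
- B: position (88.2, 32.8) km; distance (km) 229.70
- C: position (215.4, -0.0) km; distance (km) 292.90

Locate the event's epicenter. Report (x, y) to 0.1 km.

Circle about each station: (x + 154.0)² + (y + 82.7)² = 153.80²; (x − 88.2)² + (y − 32.8)² = 229.70²; (x − 215.4)² + y² = 292.90².
Subtracting the A equation from the B and C equations removes the quadratic terms:
484.4 x + 231.0 y = -50807.86
738.8 x + 165.4 y = -46294.10
Solving the 2×2 system: x ≈ -25.3, y ≈ -166.9 km.

(-25.3, -166.9)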